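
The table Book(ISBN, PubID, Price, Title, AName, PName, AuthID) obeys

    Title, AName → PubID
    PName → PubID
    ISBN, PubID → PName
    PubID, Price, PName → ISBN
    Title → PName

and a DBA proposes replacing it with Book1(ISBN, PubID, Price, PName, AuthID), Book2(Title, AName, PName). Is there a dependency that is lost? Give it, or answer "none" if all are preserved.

none

Title, AName → PubID: restricted closure across fragments reaches PubID.
PName → PubID lies within Book1.
ISBN, PubID → PName lies within Book1.
PubID, Price, PName → ISBN lies within Book1.
Title → PName lies within Book2.
Every dependency is enforceable on the fragments, so the decomposition is dependency-preserving.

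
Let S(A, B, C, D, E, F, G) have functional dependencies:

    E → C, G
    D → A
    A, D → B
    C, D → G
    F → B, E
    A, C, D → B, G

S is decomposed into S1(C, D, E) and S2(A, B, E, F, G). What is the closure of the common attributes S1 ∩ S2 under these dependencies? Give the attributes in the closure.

C, E, G

S1 ∩ S2 = {E}.
E → C, G applies, adding C, G
Closure: {C, E, G}.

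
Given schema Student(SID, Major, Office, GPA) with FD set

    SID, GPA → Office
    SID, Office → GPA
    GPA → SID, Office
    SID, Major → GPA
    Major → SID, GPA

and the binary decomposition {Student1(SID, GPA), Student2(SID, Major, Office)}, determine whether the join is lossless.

No

Common attributes: Student1 ∩ Student2 = {SID}.
No dependency enlarges {SID}, so (SID)⁺ = {SID}.
The closure contains neither all of Student1 = {SID, GPA} nor all of Student2 = {SID, Major, Office}, so the common attributes are not a superkey of either fragment. The join is lossy.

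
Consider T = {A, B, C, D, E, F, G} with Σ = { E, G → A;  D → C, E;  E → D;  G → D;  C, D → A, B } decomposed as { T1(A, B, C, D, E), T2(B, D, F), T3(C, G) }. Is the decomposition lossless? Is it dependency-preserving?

Lossless test (chase): Rows 1 and 2 agree on D; apply D→C, E and equate their C, E entries. Rows 1 and 2 agree on C, D; apply C, D→A, B and equate their A, B entries. No row becomes fully distinguished — the join is lossy.
Dependency preservation: the restricted closure of {G} across the fragments never reaches {D}, so G → D cannot be enforced without a join — not preserved.

lossy and not dependency-preserving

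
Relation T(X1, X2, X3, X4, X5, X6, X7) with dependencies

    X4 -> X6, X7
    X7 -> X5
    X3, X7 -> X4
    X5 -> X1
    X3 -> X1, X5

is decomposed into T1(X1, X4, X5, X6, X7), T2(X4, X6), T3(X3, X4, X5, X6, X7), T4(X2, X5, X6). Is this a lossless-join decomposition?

No

Chase test. Columns are X1, X2, X3, X4, X5, X6, X7; row i has aⱼ where attribute j ∈ Ti, else bᵢⱼ.
Initial tableau (one row per fragment):
  row 1: a1 b12 b13 a4 a5 a6 a7
  row 2: b21 b22 b23 a4 b25 a6 b27
  row 3: b31 b32 a3 a4 a5 a6 a7
  row 4: b41 a2 b43 b44 a5 a6 b47
Rows 1 and 2 agree on X4; apply X4→X6, X7 and equate their X6, X7 entries.
Rows 1 and 2 agree on X7; apply X7→X5 and equate their X5 entries.
Rows 1 and 2 agree on X5; apply X5→X1 and equate their X1 entries.
Rows 1 and 3 agree on X5; apply X5→X1 and equate their X1 entries.
Rows 1 and 4 agree on X5; apply X5→X1 and equate their X1 entries.
No row becomes fully distinguished — the join is lossy.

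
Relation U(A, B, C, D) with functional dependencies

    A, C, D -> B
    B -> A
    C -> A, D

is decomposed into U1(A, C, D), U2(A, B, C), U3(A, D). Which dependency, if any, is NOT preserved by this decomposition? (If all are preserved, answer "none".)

A, C, D → B: restricted closure across fragments reaches B.
B → A lies within U2.
C → A, D lies within U1.
Every dependency is enforceable on the fragments, so the decomposition is dependency-preserving.

none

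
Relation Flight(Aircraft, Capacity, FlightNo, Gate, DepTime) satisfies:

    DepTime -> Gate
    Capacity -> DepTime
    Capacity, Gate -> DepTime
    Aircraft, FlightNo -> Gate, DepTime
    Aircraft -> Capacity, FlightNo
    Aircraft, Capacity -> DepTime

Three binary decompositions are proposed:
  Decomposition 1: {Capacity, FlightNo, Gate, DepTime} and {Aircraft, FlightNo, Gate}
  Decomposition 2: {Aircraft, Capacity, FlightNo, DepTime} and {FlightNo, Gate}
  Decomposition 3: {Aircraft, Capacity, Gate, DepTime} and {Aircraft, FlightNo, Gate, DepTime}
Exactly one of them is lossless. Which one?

Decomposition 3

Decomposition 1: common = {FlightNo, Gate}, closure = {FlightNo, Gate} → lossy.
Decomposition 2: common = {FlightNo}, closure = {FlightNo} → lossy.
Decomposition 3: common = {Aircraft, Gate, DepTime}, closure = {Aircraft, Capacity, FlightNo, Gate, DepTime} → lossless.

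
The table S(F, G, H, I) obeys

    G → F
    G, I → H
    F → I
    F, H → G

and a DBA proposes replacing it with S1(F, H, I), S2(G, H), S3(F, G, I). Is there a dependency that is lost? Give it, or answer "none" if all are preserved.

F, H → G

Check F, H → G: no single fragment contains all of {F, G, H}, and the restricted closure of {F, H} across the fragments never reaches {G}.
G → F is preserved.
G, I → H is preserved.
F → I is preserved.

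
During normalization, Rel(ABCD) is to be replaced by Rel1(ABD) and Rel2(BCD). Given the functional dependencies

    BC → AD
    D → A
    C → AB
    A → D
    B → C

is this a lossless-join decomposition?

Yes

Common attributes: Rel1 ∩ Rel2 = {BD}.
Closure of {BD}: D → A applies, adding A; B → C applies, adding C. So (BD)⁺ = {ABCD}.
This closure contains every attribute of Rel1, so Rel1 ∩ Rel2 → Rel1. The join is lossless.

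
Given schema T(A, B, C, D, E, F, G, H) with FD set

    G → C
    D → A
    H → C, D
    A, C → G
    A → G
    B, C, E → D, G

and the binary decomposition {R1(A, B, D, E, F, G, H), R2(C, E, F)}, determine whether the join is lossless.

Common attributes: R1 ∩ R2 = {E, F}.
No dependency enlarges {E, F}, so (E, F)⁺ = {E, F}.
The closure contains neither all of R1 = {A, B, D, E, F, G, H} nor all of R2 = {C, E, F}, so the common attributes are not a superkey of either fragment. The join is lossy.

No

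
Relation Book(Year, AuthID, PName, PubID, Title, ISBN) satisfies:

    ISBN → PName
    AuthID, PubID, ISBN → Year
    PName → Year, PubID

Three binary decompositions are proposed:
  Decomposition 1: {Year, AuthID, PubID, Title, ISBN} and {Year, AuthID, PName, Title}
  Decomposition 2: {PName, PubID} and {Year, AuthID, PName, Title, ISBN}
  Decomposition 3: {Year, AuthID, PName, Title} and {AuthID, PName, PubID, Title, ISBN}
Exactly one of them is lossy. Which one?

Decomposition 1

Decomposition 1: common = {Year, AuthID, Title}, closure = {Year, AuthID, Title} → lossy.
Decomposition 2: common = {PName}, closure = {Year, PName, PubID} → lossless.
Decomposition 3: common = {AuthID, PName, Title}, closure = {Year, AuthID, PName, PubID, Title} → lossless.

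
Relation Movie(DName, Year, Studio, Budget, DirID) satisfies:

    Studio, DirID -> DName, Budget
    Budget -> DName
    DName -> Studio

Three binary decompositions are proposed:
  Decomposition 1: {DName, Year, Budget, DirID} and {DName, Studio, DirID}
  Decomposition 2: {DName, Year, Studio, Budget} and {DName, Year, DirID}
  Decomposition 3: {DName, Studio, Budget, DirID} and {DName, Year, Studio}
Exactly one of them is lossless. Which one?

Decomposition 1

Decomposition 1: common = {DName, DirID}, closure = {DName, Studio, Budget, DirID} → lossless.
Decomposition 2: common = {DName, Year}, closure = {DName, Year, Studio} → lossy.
Decomposition 3: common = {DName, Studio}, closure = {DName, Studio} → lossy.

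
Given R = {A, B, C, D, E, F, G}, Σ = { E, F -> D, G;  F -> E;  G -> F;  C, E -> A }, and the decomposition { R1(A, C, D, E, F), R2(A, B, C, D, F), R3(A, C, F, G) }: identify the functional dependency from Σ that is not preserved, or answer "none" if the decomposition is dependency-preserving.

none

E, F → D, G: restricted closure across fragments reaches D, G.
F → E lies within R1.
G → F lies within R3.
C, E → A lies within R1.
Every dependency is enforceable on the fragments, so the decomposition is dependency-preserving.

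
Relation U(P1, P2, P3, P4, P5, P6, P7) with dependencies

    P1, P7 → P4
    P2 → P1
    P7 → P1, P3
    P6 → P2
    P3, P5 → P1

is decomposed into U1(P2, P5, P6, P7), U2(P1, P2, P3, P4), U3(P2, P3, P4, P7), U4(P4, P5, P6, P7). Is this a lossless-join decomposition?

Chase test. Columns are P1, P2, P3, P4, P5, P6, P7; row i has aⱼ where attribute j ∈ Ui, else bᵢⱼ.
Initial tableau (one row per fragment):
  row 1: b11 a2 b13 b14 a5 a6 a7
  row 2: a1 a2 a3 a4 b25 b26 b27
  row 3: b31 a2 a3 a4 b35 b36 a7
  row 4: b41 b42 b43 a4 a5 a6 a7
Rows 1 and 2 agree on P2; apply P2→P1 and equate their P1 entries.
Rows 1 and 3 agree on P2; apply P2→P1 and equate their P1 entries.
Rows 1 and 3 agree on P7; apply P7→P1, P3 and equate their P1, P3 entries.
Rows 1 and 4 agree on P7; apply P7→P1, P3 and equate their P1, P3 entries.
Rows 1 and 4 agree on P6; apply P6→P2 and equate their P2 entries.
Rows 1 and 3 agree on P1, P7; apply P1, P7→P4 and equate their P4 entries.
Row 1 is now all distinguished symbols — the join is lossless.

Yes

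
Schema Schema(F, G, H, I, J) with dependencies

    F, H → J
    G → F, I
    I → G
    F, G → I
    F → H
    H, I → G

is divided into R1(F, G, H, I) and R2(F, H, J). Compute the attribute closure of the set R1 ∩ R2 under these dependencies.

F, H, J

R1 ∩ R2 = {F, H}.
F, H → J applies, adding J
Closure: {F, H, J}.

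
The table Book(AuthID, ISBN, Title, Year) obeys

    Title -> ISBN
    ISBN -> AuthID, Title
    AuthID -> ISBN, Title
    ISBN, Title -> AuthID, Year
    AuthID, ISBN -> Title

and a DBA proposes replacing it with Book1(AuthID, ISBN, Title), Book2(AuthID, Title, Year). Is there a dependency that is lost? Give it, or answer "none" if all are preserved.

Title → ISBN lies within Book1.
ISBN → AuthID, Title lies within Book1.
AuthID → ISBN, Title lies within Book1.
ISBN, Title → AuthID, Year: restricted closure across fragments reaches AuthID, Year.
AuthID, ISBN → Title lies within Book1.
Every dependency is enforceable on the fragments, so the decomposition is dependency-preserving.

none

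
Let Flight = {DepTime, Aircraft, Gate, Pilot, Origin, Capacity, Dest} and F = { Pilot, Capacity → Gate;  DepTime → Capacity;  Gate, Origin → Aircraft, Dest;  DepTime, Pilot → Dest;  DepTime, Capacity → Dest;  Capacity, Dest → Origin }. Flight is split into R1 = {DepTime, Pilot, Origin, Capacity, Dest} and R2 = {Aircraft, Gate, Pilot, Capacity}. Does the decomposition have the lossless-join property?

Common attributes: R1 ∩ R2 = {Pilot, Capacity}.
Closure of {Pilot, Capacity}: Pilot, Capacity → Gate applies, adding Gate. So (Pilot, Capacity)⁺ = {Gate, Pilot, Capacity}.
The closure contains neither all of R1 = {DepTime, Pilot, Origin, Capacity, Dest} nor all of R2 = {Aircraft, Gate, Pilot, Capacity}, so the common attributes are not a superkey of either fragment. The join is lossy.

No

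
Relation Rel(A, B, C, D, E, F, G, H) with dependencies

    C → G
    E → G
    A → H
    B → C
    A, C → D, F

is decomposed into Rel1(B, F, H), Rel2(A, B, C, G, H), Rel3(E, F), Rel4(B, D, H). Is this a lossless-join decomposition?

Chase test. Columns are A, B, C, D, E, F, G, H; row i has aⱼ where attribute j ∈ Reli, else bᵢⱼ.
Initial tableau (one row per fragment):
  row 1: b11 a2 b13 b14 b15 a6 b17 a8
  row 2: a1 a2 a3 b24 b25 b26 a7 a8
  row 3: b31 b32 b33 b34 a5 a6 b37 b38
  row 4: b41 a2 b43 a4 b45 b46 b47 a8
Rows 1 and 2 agree on B; apply B→C and equate their C entries.
Rows 1 and 4 agree on B; apply B→C and equate their C entries.
Rows 1 and 2 agree on C; apply C→G and equate their G entries.
Rows 1 and 4 agree on C; apply C→G and equate their G entries.
No row becomes fully distinguished — the join is lossy.

No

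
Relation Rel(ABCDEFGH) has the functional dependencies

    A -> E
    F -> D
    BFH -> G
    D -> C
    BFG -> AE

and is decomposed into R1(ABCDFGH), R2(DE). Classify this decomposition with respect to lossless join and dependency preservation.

lossy and not dependency-preserving

Lossless test: (D)⁺ = {CD}, which is a superkey of neither fragment — lossy.
Dependency preservation: the restricted closure of {A} across the fragments never reaches {E}, so A → E cannot be enforced without a join — not preserved.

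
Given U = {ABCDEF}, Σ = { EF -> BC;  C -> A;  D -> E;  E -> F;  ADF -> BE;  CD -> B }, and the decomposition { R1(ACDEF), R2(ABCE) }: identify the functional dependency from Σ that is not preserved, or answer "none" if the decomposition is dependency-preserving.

none

EF → BC: restricted closure across fragments reaches BC.
C → A lies within R1.
D → E lies within R1.
E → F lies within R1.
ADF → BE: restricted closure across fragments reaches BE.
CD → B: restricted closure across fragments reaches B.
Every dependency is enforceable on the fragments, so the decomposition is dependency-preserving.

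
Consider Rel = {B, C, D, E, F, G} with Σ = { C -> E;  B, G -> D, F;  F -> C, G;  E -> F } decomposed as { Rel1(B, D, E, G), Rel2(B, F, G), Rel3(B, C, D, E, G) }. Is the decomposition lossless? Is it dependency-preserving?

lossless but not dependency-preserving

Lossless test (chase): Rows 1 and 2 agree on B, G; apply B, G→D, F and equate their D, F entries. Rows 1 and 3 agree on B, G; apply B, G→D, F and equate their D, F entries. Rows 1 and 2 agree on F; apply F→C, G and equate their C, G entries. Rows 1 and 3 agree on F; apply F→C, G and equate their C, G entries. Rows 1 and 2 agree on C; apply C→E and equate their E entries. Row 1 is now all distinguished symbols — the join is lossless.
Dependency preservation: the restricted closure of {F} across the fragments never reaches {C, G}, so F → C, G cannot be enforced without a join — not preserved.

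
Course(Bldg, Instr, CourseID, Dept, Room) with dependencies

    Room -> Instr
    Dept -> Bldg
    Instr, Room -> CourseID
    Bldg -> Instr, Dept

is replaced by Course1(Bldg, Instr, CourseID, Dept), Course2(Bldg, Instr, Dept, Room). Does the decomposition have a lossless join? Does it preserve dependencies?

Lossless test: (Bldg, Instr, Dept)⁺ = {Bldg, Instr, Dept}, which is a superkey of neither fragment — lossy.
Dependency preservation: the restricted closure of {Instr, Room} across the fragments never reaches {CourseID}, so Instr, Room → CourseID cannot be enforced without a join — not preserved.

lossy and not dependency-preserving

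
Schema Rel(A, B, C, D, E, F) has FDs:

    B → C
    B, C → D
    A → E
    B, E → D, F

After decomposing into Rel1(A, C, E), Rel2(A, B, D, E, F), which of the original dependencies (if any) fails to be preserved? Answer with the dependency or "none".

B → C

Check B → C: no single fragment contains all of {B, C}, and the restricted closure of {B} across the fragments never reaches {C}.
B, C → D is preserved.
A → E is preserved.
B, E → D, F is preserved.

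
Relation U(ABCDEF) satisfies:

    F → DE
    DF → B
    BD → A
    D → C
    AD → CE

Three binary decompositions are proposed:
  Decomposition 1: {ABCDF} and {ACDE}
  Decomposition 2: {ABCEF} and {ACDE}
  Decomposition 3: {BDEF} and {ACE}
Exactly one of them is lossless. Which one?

Decomposition 1: common = {ACD}, closure = {ACDE} → lossless.
Decomposition 2: common = {ACE}, closure = {ACE} → lossy.
Decomposition 3: common = {E}, closure = {E} → lossy.

Decomposition 1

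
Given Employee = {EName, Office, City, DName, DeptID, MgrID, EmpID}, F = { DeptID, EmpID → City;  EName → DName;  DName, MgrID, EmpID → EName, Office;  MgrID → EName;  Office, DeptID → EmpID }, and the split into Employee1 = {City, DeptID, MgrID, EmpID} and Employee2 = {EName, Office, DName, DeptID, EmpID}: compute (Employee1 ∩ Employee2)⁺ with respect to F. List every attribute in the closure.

City, DeptID, EmpID

Employee1 ∩ Employee2 = {DeptID, EmpID}.
DeptID, EmpID → City applies, adding City
Closure: {City, DeptID, EmpID}.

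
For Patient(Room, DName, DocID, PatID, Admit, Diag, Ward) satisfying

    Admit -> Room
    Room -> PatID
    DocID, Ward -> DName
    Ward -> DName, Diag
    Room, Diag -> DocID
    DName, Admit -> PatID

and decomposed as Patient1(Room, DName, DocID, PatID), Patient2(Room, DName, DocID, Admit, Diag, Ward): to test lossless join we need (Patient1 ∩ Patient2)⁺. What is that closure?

Patient1 ∩ Patient2 = {Room, DName, DocID}.
Room → PatID applies, adding PatID
Closure: {Room, DName, DocID, PatID}.

Room, DName, DocID, PatID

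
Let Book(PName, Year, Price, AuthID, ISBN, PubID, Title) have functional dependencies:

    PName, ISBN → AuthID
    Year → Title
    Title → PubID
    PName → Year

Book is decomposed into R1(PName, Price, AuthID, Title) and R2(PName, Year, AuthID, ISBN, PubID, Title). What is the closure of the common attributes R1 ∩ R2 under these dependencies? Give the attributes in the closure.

PName, Year, AuthID, PubID, Title

R1 ∩ R2 = {PName, AuthID, Title}.
Title → PubID applies, adding PubID
PName → Year applies, adding Year
Closure: {PName, Year, AuthID, PubID, Title}.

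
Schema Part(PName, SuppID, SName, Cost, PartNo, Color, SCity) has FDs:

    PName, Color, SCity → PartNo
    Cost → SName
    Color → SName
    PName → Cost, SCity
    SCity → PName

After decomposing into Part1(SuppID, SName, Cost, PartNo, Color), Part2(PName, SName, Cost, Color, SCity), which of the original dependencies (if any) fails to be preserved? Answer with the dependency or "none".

PName, Color, SCity → PartNo

Check PName, Color, SCity → PartNo: no single fragment contains all of {PName, PartNo, Color, SCity}, and the restricted closure of {PName, Color, SCity} across the fragments never reaches {PartNo}.
Cost → SName is preserved.
Color → SName is preserved.
PName → Cost, SCity is preserved.
SCity → PName is preserved.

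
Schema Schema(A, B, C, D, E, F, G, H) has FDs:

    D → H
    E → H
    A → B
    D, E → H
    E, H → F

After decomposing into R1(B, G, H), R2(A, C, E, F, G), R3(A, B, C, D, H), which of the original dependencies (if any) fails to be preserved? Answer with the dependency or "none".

Check E → H: no single fragment contains all of {E, H}, and the restricted closure of {E} across the fragments never reaches {H}.
D → H is preserved.
A → B is preserved.
D, E → H is preserved.
E, H → F is preserved.

E → H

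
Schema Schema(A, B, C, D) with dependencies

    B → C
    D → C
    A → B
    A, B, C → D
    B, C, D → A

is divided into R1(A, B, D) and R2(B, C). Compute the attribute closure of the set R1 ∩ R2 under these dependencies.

B, C

R1 ∩ R2 = {B}.
B → C applies, adding C
Closure: {B, C}.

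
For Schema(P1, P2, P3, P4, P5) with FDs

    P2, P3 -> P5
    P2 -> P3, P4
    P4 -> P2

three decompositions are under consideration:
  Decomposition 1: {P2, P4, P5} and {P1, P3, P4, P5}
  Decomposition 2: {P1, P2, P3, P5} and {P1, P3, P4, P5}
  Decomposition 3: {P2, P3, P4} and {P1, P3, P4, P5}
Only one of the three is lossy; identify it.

Decomposition 1: common = {P4, P5}, closure = {P2, P3, P4, P5} → lossless.
Decomposition 2: common = {P1, P3, P5}, closure = {P1, P3, P5} → lossy.
Decomposition 3: common = {P3, P4}, closure = {P2, P3, P4, P5} → lossless.

Decomposition 2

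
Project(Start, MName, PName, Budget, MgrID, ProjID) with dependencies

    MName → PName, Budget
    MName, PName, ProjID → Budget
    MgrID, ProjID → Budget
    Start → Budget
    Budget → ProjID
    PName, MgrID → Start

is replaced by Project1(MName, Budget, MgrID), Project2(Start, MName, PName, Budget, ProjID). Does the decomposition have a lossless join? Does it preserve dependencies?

Lossless test: (MName, Budget)⁺ = {MName, PName, Budget, ProjID}, which is a superkey of neither fragment — lossy.
Dependency preservation: the restricted closure of {MgrID, ProjID} across the fragments never reaches {Budget}, so MgrID, ProjID → Budget cannot be enforced without a join — not preserved.

lossy and not dependency-preserving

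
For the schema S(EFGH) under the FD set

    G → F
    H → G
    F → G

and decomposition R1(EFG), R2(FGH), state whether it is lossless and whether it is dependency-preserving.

Lossless test: (FG)⁺ = {FG}, which is a superkey of neither fragment — lossy.
Dependency preservation: every FD's attributes lie within a single fragment, so each can be enforced locally — preserved.

lossy but dependency-preserving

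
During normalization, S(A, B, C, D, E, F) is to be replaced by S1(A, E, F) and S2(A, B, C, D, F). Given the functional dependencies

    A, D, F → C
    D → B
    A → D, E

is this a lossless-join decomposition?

Common attributes: S1 ∩ S2 = {A, F}.
Closure of {A, F}: A → D, E applies, adding D, E; A, D, F → C applies, adding C; D → B applies, adding B. So (A, F)⁺ = {A, B, C, D, E, F}.
This closure contains every attribute of S1, so S1 ∩ S2 → S1. The join is lossless.

Yes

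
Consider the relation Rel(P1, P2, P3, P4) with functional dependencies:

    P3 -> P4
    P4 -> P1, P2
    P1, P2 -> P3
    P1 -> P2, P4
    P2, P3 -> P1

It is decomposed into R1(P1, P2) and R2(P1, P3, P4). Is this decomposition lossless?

Common attributes: R1 ∩ R2 = {P1}.
Closure of {P1}: P1 → P2, P4 applies, adding P2, P4; P1, P2 → P3 applies, adding P3. So (P1)⁺ = {P1, P2, P3, P4}.
This closure contains every attribute of R1, so R1 ∩ R2 → R1. The join is lossless.

Yes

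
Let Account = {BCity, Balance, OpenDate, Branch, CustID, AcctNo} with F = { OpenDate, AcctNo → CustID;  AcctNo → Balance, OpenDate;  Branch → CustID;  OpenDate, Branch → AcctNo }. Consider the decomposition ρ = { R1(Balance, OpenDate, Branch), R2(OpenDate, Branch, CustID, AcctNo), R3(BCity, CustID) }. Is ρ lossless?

Chase test. Columns are BCity, Balance, OpenDate, Branch, CustID, AcctNo; row i has aⱼ where attribute j ∈ Ri, else bᵢⱼ.
Initial tableau (one row per fragment):
  row 1: b11 a2 a3 a4 b15 b16
  row 2: b21 b22 a3 a4 a5 a6
  row 3: a1 b32 b33 b34 a5 b36
Rows 1 and 2 agree on Branch; apply Branch→CustID and equate their CustID entries.
Rows 1 and 2 agree on OpenDate, Branch; apply OpenDate, Branch→AcctNo and equate their AcctNo entries.
Rows 1 and 2 agree on AcctNo; apply AcctNo→Balance, OpenDate and equate their Balance, OpenDate entries.
No row becomes fully distinguished — the join is lossy.

No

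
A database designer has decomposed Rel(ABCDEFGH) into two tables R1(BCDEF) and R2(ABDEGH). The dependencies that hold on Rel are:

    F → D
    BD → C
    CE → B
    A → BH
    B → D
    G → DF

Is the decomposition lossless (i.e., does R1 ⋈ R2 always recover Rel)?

No

Common attributes: R1 ∩ R2 = {BDE}.
Closure of {BDE}: BD → C applies, adding C. So (BDE)⁺ = {BCDE}.
The closure contains neither all of R1 = {BCDEF} nor all of R2 = {ABDEGH}, so the common attributes are not a superkey of either fragment. The join is lossy.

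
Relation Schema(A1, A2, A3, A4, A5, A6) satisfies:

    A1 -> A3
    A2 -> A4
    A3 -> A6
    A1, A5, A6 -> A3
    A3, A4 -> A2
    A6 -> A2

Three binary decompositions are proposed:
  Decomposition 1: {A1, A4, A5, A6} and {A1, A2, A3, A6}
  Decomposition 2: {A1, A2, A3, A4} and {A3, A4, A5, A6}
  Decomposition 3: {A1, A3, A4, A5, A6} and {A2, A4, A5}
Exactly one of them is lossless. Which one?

Decomposition 1

Decomposition 1: common = {A1, A6}, closure = {A1, A2, A3, A4, A6} → lossless.
Decomposition 2: common = {A3, A4}, closure = {A2, A3, A4, A6} → lossy.
Decomposition 3: common = {A4, A5}, closure = {A4, A5} → lossy.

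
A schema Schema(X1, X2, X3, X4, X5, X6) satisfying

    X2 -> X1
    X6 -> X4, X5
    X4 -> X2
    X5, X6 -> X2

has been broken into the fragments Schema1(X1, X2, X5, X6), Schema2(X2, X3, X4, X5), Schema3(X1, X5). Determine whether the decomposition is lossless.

No

Chase test. Columns are X1, X2, X3, X4, X5, X6; row i has aⱼ where attribute j ∈ Schemai, else bᵢⱼ.
Initial tableau (one row per fragment):
  row 1: a1 a2 b13 b14 a5 a6
  row 2: b21 a2 a3 a4 a5 b26
  row 3: a1 b32 b33 b34 a5 b36
Rows 1 and 2 agree on X2; apply X2→X1 and equate their X1 entries.
No row becomes fully distinguished — the join is lossy.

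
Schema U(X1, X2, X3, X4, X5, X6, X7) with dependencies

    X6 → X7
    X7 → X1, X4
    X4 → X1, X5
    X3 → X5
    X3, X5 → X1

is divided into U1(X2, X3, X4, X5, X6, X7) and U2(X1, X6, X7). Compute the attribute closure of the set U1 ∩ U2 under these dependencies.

U1 ∩ U2 = {X6, X7}.
X7 → X1, X4 applies, adding X1, X4
X4 → X1, X5 applies, adding X5
Closure: {X1, X4, X5, X6, X7}.

X1, X4, X5, X6, X7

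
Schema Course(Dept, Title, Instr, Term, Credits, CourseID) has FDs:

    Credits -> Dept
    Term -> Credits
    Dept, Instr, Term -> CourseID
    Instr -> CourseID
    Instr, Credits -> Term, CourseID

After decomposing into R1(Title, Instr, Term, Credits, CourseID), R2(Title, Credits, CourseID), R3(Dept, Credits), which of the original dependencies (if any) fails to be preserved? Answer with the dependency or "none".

none

Credits → Dept lies within R3.
Term → Credits lies within R1.
Dept, Instr, Term → CourseID: restricted closure across fragments reaches CourseID.
Instr → CourseID lies within R1.
Instr, Credits → Term, CourseID lies within R1.
Every dependency is enforceable on the fragments, so the decomposition is dependency-preserving.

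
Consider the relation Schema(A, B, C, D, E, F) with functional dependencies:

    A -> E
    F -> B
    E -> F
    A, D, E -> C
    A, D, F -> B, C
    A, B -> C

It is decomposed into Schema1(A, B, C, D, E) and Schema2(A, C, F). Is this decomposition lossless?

Yes

Common attributes: Schema1 ∩ Schema2 = {A, C}.
Closure of {A, C}: A → E applies, adding E; E → F applies, adding F; F → B applies, adding B. So (A, C)⁺ = {A, B, C, E, F}.
This closure contains every attribute of Schema2, so Schema1 ∩ Schema2 → Schema2. The join is lossless.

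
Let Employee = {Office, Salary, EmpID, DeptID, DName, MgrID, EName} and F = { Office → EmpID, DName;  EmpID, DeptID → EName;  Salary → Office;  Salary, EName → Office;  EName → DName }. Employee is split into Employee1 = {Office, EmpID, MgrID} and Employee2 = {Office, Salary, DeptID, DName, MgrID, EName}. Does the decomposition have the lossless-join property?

Yes

Common attributes: Employee1 ∩ Employee2 = {Office, MgrID}.
Closure of {Office, MgrID}: Office → EmpID, DName applies, adding EmpID, DName. So (Office, MgrID)⁺ = {Office, EmpID, DName, MgrID}.
This closure contains every attribute of Employee1, so Employee1 ∩ Employee2 → Employee1. The join is lossless.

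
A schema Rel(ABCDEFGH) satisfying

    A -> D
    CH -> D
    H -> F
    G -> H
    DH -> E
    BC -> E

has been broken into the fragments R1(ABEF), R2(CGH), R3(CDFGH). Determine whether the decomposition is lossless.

No

Chase test. Columns are ABCDEFGH; row i has aⱼ where attribute j ∈ Ri, else bᵢⱼ.
Initial tableau (one row per fragment):
  row 1: a1 a2 b13 b14 a5 a6 b17 b18
  row 2: b21 b22 a3 b24 b25 b26 a7 a8
  row 3: b31 b32 a3 a4 b35 a6 a7 a8
Rows 2 and 3 agree on CH; apply CH→D and equate their D entries.
Rows 2 and 3 agree on H; apply H→F and equate their F entries.
Rows 2 and 3 agree on DH; apply DH→E and equate their E entries.
No row becomes fully distinguished — the join is lossy.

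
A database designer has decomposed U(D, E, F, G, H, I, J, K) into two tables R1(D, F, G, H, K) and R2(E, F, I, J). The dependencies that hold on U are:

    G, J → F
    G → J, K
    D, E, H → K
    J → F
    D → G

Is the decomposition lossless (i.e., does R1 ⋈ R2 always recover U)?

Common attributes: R1 ∩ R2 = {F}.
No dependency enlarges {F}, so (F)⁺ = {F}.
The closure contains neither all of R1 = {D, F, G, H, K} nor all of R2 = {E, F, I, J}, so the common attributes are not a superkey of either fragment. The join is lossy.

No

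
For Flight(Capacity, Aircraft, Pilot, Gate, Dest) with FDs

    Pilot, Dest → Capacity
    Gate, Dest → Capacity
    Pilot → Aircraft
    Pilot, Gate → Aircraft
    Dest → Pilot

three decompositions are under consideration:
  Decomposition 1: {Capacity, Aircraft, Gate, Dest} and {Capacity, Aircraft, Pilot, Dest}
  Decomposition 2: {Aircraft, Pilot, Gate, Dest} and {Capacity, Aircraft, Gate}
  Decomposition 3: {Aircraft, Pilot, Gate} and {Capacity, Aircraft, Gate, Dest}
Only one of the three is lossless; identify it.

Decomposition 1: common = {Capacity, Aircraft, Dest}, closure = {Capacity, Aircraft, Pilot, Dest} → lossless.
Decomposition 2: common = {Aircraft, Gate}, closure = {Aircraft, Gate} → lossy.
Decomposition 3: common = {Aircraft, Gate}, closure = {Aircraft, Gate} → lossy.

Decomposition 1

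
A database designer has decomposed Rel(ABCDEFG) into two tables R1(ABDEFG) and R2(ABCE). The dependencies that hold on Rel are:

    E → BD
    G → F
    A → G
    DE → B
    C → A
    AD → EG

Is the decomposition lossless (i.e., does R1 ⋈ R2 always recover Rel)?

Common attributes: R1 ∩ R2 = {ABE}.
Closure of {ABE}: E → BD applies, adding D; A → G applies, adding G; G → F applies, adding F. So (ABE)⁺ = {ABDEFG}.
This closure contains every attribute of R1, so R1 ∩ R2 → R1. The join is lossless.

Yes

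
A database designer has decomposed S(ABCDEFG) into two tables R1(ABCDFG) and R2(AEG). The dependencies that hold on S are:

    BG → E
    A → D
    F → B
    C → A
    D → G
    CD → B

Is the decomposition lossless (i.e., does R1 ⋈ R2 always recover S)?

No

Common attributes: R1 ∩ R2 = {AG}.
Closure of {AG}: A → D applies, adding D. So (AG)⁺ = {ADG}.
The closure contains neither all of R1 = {ABCDFG} nor all of R2 = {AEG}, so the common attributes are not a superkey of either fragment. The join is lossy.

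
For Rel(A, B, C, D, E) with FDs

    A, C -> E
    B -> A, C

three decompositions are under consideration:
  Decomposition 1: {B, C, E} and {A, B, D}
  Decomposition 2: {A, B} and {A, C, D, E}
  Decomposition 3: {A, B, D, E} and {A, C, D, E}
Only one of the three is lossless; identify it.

Decomposition 1: common = {B}, closure = {A, B, C, E} → lossless.
Decomposition 2: common = {A}, closure = {A} → lossy.
Decomposition 3: common = {A, D, E}, closure = {A, D, E} → lossy.

Decomposition 1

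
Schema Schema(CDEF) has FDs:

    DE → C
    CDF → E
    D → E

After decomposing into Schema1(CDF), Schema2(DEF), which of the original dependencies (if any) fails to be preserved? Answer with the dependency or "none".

DE → C: restricted closure across fragments reaches C.
CDF → E: restricted closure across fragments reaches E.
D → E lies within Schema2.
Every dependency is enforceable on the fragments, so the decomposition is dependency-preserving.

none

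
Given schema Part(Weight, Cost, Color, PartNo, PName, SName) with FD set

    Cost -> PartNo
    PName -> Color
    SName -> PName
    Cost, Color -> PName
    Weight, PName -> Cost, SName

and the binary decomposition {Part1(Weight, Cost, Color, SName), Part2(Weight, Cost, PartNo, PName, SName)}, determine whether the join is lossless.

Yes

Common attributes: Part1 ∩ Part2 = {Weight, Cost, SName}.
Closure of {Weight, Cost, SName}: Cost → PartNo applies, adding PartNo; SName → PName applies, adding PName; PName → Color applies, adding Color. So (Weight, Cost, SName)⁺ = {Weight, Cost, Color, PartNo, PName, SName}.
This closure contains every attribute of Part1, so Part1 ∩ Part2 → Part1. The join is lossless.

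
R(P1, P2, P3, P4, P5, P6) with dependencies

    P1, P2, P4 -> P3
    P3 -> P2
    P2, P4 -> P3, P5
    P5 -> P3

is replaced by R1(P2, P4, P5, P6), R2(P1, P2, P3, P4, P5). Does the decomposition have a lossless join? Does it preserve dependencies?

lossy but dependency-preserving

Lossless test: (P2, P4, P5)⁺ = {P2, P3, P4, P5}, which is a superkey of neither fragment — lossy.
Dependency preservation: every FD's attributes lie within a single fragment, so each can be enforced locally — preserved.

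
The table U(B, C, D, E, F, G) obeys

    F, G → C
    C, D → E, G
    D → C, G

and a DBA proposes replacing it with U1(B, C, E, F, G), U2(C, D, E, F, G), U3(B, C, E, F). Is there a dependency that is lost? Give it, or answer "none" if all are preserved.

F, G → C lies within U1.
C, D → E, G lies within U2.
D → C, G lies within U2.
Every dependency is enforceable on the fragments, so the decomposition is dependency-preserving.

none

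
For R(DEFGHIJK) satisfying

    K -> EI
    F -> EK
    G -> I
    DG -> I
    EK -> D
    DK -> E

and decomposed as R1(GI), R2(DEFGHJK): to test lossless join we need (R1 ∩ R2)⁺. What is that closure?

R1 ∩ R2 = {G}.
G → I applies, adding I
Closure: {GI}.

GI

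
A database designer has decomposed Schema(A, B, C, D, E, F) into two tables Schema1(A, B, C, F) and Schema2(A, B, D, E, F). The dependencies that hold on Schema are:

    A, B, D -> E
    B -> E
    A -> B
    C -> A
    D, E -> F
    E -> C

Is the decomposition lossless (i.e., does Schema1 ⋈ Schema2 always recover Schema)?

Common attributes: Schema1 ∩ Schema2 = {A, B, F}.
Closure of {A, B, F}: B → E applies, adding E; E → C applies, adding C. So (A, B, F)⁺ = {A, B, C, E, F}.
This closure contains every attribute of Schema1, so Schema1 ∩ Schema2 → Schema1. The join is lossless.

Yes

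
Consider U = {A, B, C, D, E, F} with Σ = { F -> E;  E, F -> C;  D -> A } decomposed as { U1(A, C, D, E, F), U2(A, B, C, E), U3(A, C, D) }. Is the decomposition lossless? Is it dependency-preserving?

lossy but dependency-preserving

Lossless test (chase): applying each FD to every pair of rows produces no changes in the tableau, so no row becomes fully distinguished — the join is lossy.
Dependency preservation: every FD's attributes lie within a single fragment, so each can be enforced locally — preserved.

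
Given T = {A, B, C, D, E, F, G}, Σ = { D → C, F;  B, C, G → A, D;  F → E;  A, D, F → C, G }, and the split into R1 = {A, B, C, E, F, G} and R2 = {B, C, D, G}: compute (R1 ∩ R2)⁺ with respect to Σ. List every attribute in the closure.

A, B, C, D, E, F, G

R1 ∩ R2 = {B, C, G}.
B, C, G → A, D applies, adding A, D
D → C, F applies, adding F
F → E applies, adding E
Closure: {A, B, C, D, E, F, G}.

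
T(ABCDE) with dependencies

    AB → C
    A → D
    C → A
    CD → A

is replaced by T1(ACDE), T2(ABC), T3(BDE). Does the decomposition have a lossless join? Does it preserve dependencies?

Lossless test (chase): Rows 1 and 2 agree on A; apply A→D and equate their D entries. No row becomes fully distinguished — the join is lossy.
Dependency preservation: every FD's attributes lie within a single fragment, so each can be enforced locally — preserved.

lossy but dependency-preserving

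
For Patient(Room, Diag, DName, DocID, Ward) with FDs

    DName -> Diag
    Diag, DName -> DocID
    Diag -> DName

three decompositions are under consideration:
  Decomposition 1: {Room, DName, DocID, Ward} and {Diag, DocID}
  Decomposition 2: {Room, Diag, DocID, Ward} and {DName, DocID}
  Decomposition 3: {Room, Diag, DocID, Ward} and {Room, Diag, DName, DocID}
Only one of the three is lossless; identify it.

Decomposition 1: common = {DocID}, closure = {DocID} → lossy.
Decomposition 2: common = {DocID}, closure = {DocID} → lossy.
Decomposition 3: common = {Room, Diag, DocID}, closure = {Room, Diag, DName, DocID} → lossless.

Decomposition 3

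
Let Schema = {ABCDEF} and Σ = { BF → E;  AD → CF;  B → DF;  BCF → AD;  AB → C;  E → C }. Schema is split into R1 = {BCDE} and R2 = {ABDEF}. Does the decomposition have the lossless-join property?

Common attributes: R1 ∩ R2 = {BDE}.
Closure of {BDE}: B → DF applies, adding F; E → C applies, adding C; BCF → AD applies, adding A. So (BDE)⁺ = {ABCDEF}.
This closure contains every attribute of R1, so R1 ∩ R2 → R1. The join is lossless.

Yes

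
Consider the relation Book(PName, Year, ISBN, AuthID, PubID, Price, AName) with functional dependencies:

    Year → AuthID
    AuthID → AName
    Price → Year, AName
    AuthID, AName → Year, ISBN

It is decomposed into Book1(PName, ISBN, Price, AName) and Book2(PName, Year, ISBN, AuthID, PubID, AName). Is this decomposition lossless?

No

Common attributes: Book1 ∩ Book2 = {PName, ISBN, AName}.
No dependency enlarges {PName, ISBN, AName}, so (PName, ISBN, AName)⁺ = {PName, ISBN, AName}.
The closure contains neither all of Book1 = {PName, ISBN, Price, AName} nor all of Book2 = {PName, Year, ISBN, AuthID, PubID, AName}, so the common attributes are not a superkey of either fragment. The join is lossy.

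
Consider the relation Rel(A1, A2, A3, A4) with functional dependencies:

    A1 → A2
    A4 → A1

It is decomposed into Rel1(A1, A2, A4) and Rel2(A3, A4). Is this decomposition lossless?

Common attributes: Rel1 ∩ Rel2 = {A4}.
Closure of {A4}: A4 → A1 applies, adding A1; A1 → A2 applies, adding A2. So (A4)⁺ = {A1, A2, A4}.
This closure contains every attribute of Rel1, so Rel1 ∩ Rel2 → Rel1. The join is lossless.

Yes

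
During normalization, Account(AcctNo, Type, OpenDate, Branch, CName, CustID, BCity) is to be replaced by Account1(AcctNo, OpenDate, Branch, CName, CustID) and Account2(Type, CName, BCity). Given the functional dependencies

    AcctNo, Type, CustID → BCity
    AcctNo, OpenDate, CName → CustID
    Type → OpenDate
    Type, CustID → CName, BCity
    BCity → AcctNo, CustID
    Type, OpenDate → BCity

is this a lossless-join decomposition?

No

Common attributes: Account1 ∩ Account2 = {CName}.
No dependency enlarges {CName}, so (CName)⁺ = {CName}.
The closure contains neither all of Account1 = {AcctNo, OpenDate, Branch, CName, CustID} nor all of Account2 = {Type, CName, BCity}, so the common attributes are not a superkey of either fragment. The join is lossy.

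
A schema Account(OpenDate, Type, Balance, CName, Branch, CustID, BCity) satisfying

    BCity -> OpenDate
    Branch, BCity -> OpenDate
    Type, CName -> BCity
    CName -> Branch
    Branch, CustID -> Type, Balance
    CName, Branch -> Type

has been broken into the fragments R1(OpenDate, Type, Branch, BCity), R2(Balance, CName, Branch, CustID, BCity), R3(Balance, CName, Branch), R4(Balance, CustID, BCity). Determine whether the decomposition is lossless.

Chase test. Columns are OpenDate, Type, Balance, CName, Branch, CustID, BCity; row i has aⱼ where attribute j ∈ Ri, else bᵢⱼ.
Initial tableau (one row per fragment):
  row 1: a1 a2 b13 b14 a5 b16 a7
  row 2: b21 b22 a3 a4 a5 a6 a7
  row 3: b31 b32 a3 a4 a5 b36 b37
  row 4: b41 b42 a3 b44 b45 a6 a7
Rows 1 and 2 agree on BCity; apply BCity→OpenDate and equate their OpenDate entries.
Rows 1 and 4 agree on BCity; apply BCity→OpenDate and equate their OpenDate entries.
Rows 2 and 3 agree on CName, Branch; apply CName, Branch→Type and equate their Type entries.
Rows 2 and 3 agree on Type, CName; apply Type, CName→BCity and equate their BCity entries.
Rows 1 and 3 agree on BCity; apply BCity→OpenDate and equate their OpenDate entries.
No row becomes fully distinguished — the join is lossy.

No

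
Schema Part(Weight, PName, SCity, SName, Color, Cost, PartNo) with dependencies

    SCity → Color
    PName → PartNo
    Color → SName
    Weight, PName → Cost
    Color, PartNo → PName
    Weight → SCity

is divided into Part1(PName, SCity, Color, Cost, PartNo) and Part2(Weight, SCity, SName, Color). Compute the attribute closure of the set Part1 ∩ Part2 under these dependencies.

SCity, SName, Color

Part1 ∩ Part2 = {SCity, Color}.
Color → SName applies, adding SName
Closure: {SCity, SName, Color}.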